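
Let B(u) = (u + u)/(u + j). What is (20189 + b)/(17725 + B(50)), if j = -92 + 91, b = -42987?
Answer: -1117102/868625 ≈ -1.2861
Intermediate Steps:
j = -1
B(u) = 2*u/(-1 + u) (B(u) = (u + u)/(u - 1) = (2*u)/(-1 + u) = 2*u/(-1 + u))
(20189 + b)/(17725 + B(50)) = (20189 - 42987)/(17725 + 2*50/(-1 + 50)) = -22798/(17725 + 2*50/49) = -22798/(17725 + 2*50*(1/49)) = -22798/(17725 + 100/49) = -22798/868625/49 = -22798*49/868625 = -1117102/868625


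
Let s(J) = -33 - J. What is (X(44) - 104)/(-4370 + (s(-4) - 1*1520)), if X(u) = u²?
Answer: -1832/5919 ≈ -0.30951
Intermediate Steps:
(X(44) - 104)/(-4370 + (s(-4) - 1*1520)) = (44² - 104)/(-4370 + ((-33 - 1*(-4)) - 1*1520)) = (1936 - 104)/(-4370 + ((-33 + 4) - 1520)) = 1832/(-4370 + (-29 - 1520)) = 1832/(-4370 - 1549) = 1832/(-5919) = 1832*(-1/5919) = -1832/5919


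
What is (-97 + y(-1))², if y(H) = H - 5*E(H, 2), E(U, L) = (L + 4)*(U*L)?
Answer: 1444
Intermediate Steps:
E(U, L) = L*U*(4 + L) (E(U, L) = (4 + L)*(L*U) = L*U*(4 + L))
y(H) = -59*H (y(H) = H - 10*H*(4 + 2) = H - 10*H*6 = H - 60*H = -59*H)
(-97 + y(-1))² = (-97 - 59*(-1))² = (-97 + 59)² = (-38)² = 1444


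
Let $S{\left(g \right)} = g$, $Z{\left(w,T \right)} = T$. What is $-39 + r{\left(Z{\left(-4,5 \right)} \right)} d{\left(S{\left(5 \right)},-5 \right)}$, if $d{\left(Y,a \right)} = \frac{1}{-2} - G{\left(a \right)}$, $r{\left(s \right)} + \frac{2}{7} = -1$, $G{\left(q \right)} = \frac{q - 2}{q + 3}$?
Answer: $- \frac{237}{7} \approx -33.857$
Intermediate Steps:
$G{\left(q \right)} = \frac{-2 + q}{3 + q}$
$r{\left(s \right)} = - \frac{9}{7}$ ($r{\left(s \right)} = - \frac{2}{7} - 1 = - \frac{9}{7}$)
$d{\left(Y,a \right)} = - \frac{1}{2} - \frac{-2 + a}{3 + a}$ ($d{\left(Y,a \right)} = \frac{1}{-2} - \frac{-2 + a}{3 + a} = - \frac{1}{2} - \frac{-2 + a}{3 + a}$)
$-39 + r{\left(Z{\left(-4,5 \right)} \right)} d{\left(S{\left(5 \right)},-5 \right)} = -39 - \frac{9 \frac{1 - -15}{2 \left(3 - 5\right)}}{7} = -39 - \frac{9 \frac{1 + 15}{2 \left(-2\right)}}{7} = -39 - \frac{9 \cdot \frac{1}{2} \left(- \frac{1}{2}\right) 16}{7} = -39 - - \frac{36}{7} = -39 + \frac{36}{7} = - \frac{237}{7}$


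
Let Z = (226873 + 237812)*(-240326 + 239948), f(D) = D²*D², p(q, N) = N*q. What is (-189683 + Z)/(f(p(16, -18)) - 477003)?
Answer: -175840613/6879230133 ≈ -0.025561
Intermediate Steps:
f(D) = D⁴
Z = -175650930 (Z = 464685*(-378) = -175650930)
(-189683 + Z)/(f(p(16, -18)) - 477003) = (-189683 - 175650930)/((-18*16)⁴ - 477003) = -175840613/((-288)⁴ - 477003) = -175840613/(6879707136 - 477003) = -175840613/6879230133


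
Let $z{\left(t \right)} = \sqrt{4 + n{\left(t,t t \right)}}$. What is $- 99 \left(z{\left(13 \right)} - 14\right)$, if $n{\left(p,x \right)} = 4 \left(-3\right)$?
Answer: $1386 - 198 i \sqrt{2} \approx 1386.0 - 280.01 i$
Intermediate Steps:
$n{\left(p,x \right)} = -12$
$z{\left(t \right)} = 2 i \sqrt{2}$ ($z{\left(t \right)} = \sqrt{4 - 12} = \sqrt{-8} = 2 i \sqrt{2}$)
$- 99 \left(z{\left(13 \right)} - 14\right) = - 99 \left(2 i \sqrt{2} - 14\right) = - 99 \left(-14 + 2 i \sqrt{2}\right) = 1386 - 198 i \sqrt{2}$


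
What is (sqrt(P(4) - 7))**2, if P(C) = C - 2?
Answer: -5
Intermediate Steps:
P(C) = -2 + C
(sqrt(P(4) - 7))**2 = (sqrt((-2 + 4) - 7))**2 = (sqrt(2 - 7))**2 = (sqrt(-5))**2 = (I*sqrt(5))**2 = -5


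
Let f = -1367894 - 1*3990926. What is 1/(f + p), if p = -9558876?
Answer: -1/14917696 ≈ -6.7035e-8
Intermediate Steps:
f = -5358820 (f = -1367894 - 3990926 = -5358820)
1/(f + p) = 1/(-5358820 - 9558876) = 1/(-14917696) = -1/14917696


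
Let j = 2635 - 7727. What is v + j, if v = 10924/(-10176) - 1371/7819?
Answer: -101312542825/19891536 ≈ -5093.3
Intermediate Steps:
j = -5092
v = -24841513/19891536 (v = 10924*(-1/10176) - 1371*1/7819 = -2731/2544 - 1371/7819 = -24841513/19891536 ≈ -1.2488)
v + j = -24841513/19891536 - 5092 = -101312542825/19891536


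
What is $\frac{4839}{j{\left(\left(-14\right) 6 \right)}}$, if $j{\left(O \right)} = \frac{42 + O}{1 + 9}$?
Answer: $- \frac{8065}{7} \approx -1152.1$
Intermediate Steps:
$j{\left(O \right)} = \frac{21}{5} + \frac{O}{10}$ ($j{\left(O \right)} = \frac{42 + O}{10} = \left(42 + O\right) \frac{1}{10} = \frac{21}{5} + \frac{O}{10}$)
$\frac{4839}{j{\left(\left(-14\right) 6 \right)}} = \frac{4839}{\frac{21}{5} + \frac{\left(-14\right) 6}{10}} = \frac{4839}{\frac{21}{5} + \frac{1}{10} \left(-84\right)} = \frac{4839}{\frac{21}{5} - \frac{42}{5}} = \frac{4839}{- \frac{21}{5}} = 4839 \left(- \frac{5}{21}\right) = - \frac{8065}{7}$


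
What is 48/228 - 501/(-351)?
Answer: 3641/2223 ≈ 1.6379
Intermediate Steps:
48/228 - 501/(-351) = 48*(1/228) - 501*(-1/351) = 4/19 + 167/117 = 3641/2223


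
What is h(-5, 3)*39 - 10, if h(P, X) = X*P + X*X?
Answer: -244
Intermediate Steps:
h(P, X) = X**2 + P*X (h(P, X) = P*X + X**2 = X**2 + P*X)
h(-5, 3)*39 - 10 = (3*(-5 + 3))*39 - 10 = (3*(-2))*39 - 10 = -6*39 - 10 = -234 - 10 = -244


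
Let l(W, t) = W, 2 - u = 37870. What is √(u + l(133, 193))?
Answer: I*√37735 ≈ 194.25*I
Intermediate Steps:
u = -37868 (u = 2 - 1*37870 = 2 - 37870 = -37868)
√(u + l(133, 193)) = √(-37868 + 133) = √(-37735) = I*√37735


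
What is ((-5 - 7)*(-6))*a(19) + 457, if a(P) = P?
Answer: 1825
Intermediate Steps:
((-5 - 7)*(-6))*a(19) + 457 = ((-5 - 7)*(-6))*19 + 457 = -12*(-6)*19 + 457 = 72*19 + 457 = 1368 + 457 = 1825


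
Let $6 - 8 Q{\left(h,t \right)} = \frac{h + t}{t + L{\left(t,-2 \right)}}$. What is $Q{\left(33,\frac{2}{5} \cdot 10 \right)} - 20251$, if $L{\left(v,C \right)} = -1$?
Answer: $- \frac{486043}{24} \approx -20252.0$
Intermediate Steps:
$Q{\left(h,t \right)} = \frac{3}{4} - \frac{h + t}{8 \left(-1 + t\right)}$ ($Q{\left(h,t \right)} = \frac{3}{4} - \frac{\left(h + t\right) \frac{1}{t - 1}}{8} = \frac{3}{4} - \frac{\left(h + t\right) \frac{1}{-1 + t}}{8} = \frac{3}{4} - \frac{\frac{1}{-1 + t} \left(h + t\right)}{8} = \frac{3}{4} - \frac{h + t}{8 \left(-1 + t\right)}$)
$Q{\left(33,\frac{2}{5} \cdot 10 \right)} - 20251 = \frac{-6 - 33 + 5 \cdot \frac{2}{5} \cdot 10}{8 \left(-1 + \frac{2}{5} \cdot 10\right)} - 20251 = \frac{-6 - 33 + 5 \cdot 4}{8 \left(-1 + 4\right)} - 20251 = \frac{-6 - 33 + 20}{8 \cdot 3} - 20251 = \frac{1}{8} \cdot \frac{1}{3} \left(-19\right) - 20251 = - \frac{19}{24} - 20251 = - \frac{486043}{24}$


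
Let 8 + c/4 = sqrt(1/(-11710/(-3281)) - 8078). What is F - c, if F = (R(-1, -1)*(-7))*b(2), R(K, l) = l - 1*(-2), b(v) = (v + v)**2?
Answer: -80 - 18*I*sqrt(13674692090)/5855 ≈ -80.0 - 359.5*I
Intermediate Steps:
b(v) = 4*v**2 (b(v) = (2*v)**2 = 4*v**2)
R(K, l) = 2 + l (R(K, l) = l + 2 = 2 + l)
c = -32 + 18*I*sqrt(13674692090)/5855 (c = -32 + 4*sqrt(1/(-11710/(-3281)) - 8078) = -32 + 4*sqrt(1/(-11710*(-1/3281)) - 8078) = -32 + 4*sqrt(1/(11710/3281) - 8078) = -32 + 4*sqrt(3281/11710 - 8078) = -32 + 4*sqrt(-94590099/11710) = -32 + 4*(9*I*sqrt(13674692090)/11710) = -32 + 18*I*sqrt(13674692090)/5855 ≈ -32.0 + 359.5*I)
F = -112 (F = ((2 - 1)*(-7))*(4*2**2) = (1*(-7))*(4*4) = -7*16 = -112)
F - c = -112 - (-32 + 18*I*sqrt(13674692090)/5855) = -112 + (32 - 18*I*sqrt(13674692090)/5855) = -80 - 18*I*sqrt(13674692090)/5855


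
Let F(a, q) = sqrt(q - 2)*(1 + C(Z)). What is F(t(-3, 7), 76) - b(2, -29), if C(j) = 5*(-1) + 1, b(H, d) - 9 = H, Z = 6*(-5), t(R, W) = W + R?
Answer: -11 - 3*sqrt(74) ≈ -36.807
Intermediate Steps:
t(R, W) = R + W
Z = -30
b(H, d) = 9 + H
C(j) = -4 (C(j) = -5 + 1 = -4)
F(a, q) = -3*sqrt(-2 + q) (F(a, q) = sqrt(q - 2)*(1 - 4) = sqrt(-2 + q)*(-3) = -3*sqrt(-2 + q))
F(t(-3, 7), 76) - b(2, -29) = -3*sqrt(-2 + 76) - (9 + 2) = -3*sqrt(74) - 1*11 = -3*sqrt(74) - 11 = -11 - 3*sqrt(74)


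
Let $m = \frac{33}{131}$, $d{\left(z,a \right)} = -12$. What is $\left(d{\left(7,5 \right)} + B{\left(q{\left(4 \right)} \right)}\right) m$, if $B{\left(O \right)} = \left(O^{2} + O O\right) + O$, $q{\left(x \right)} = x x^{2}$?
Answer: $\frac{272052}{131} \approx 2076.7$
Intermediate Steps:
$q{\left(x \right)} = x^{3}$
$B{\left(O \right)} = O + 2 O^{2}$ ($B{\left(O \right)} = \left(O^{2} + O^{2}\right) + O = 2 O^{2} + O = O + 2 O^{2}$)
$m = \frac{33}{131}$ ($m = 33 \cdot \frac{1}{131} = \frac{33}{131} \approx 0.25191$)
$\left(d{\left(7,5 \right)} + B{\left(q{\left(4 \right)} \right)}\right) m = \left(-12 + 4^{3} \left(1 + 2 \cdot 4^{3}\right)\right) \frac{33}{131} = \left(-12 + 64 \left(1 + 2 \cdot 64\right)\right) \frac{33}{131} = \left(-12 + 64 \left(1 + 128\right)\right) \frac{33}{131} = \left(-12 + 64 \cdot 129\right) \frac{33}{131} = \left(-12 + 8256\right) \frac{33}{131} = 8244 \cdot \frac{33}{131} = \frac{272052}{131}$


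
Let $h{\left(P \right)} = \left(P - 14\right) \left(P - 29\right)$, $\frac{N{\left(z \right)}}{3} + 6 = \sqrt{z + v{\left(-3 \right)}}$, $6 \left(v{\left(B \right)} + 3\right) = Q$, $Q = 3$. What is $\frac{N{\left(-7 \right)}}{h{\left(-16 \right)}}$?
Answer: $- \frac{1}{75} + \frac{i \sqrt{38}}{900} \approx -0.013333 + 0.0068493 i$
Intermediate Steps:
$v{\left(B \right)} = - \frac{5}{2}$ ($v{\left(B \right)} = -3 + \frac{1}{6} \cdot 3 = -3 + \frac{1}{2} = - \frac{5}{2}$)
$N{\left(z \right)} = -18 + 3 \sqrt{- \frac{5}{2} + z}$ ($N{\left(z \right)} = -18 + 3 \sqrt{z - \frac{5}{2}} = -18 + 3 \sqrt{- \frac{5}{2} + z}$)
$h{\left(P \right)} = \left(-29 + P\right) \left(-14 + P\right)$ ($h{\left(P \right)} = \left(-14 + P\right) \left(-29 + P\right) = \left(-29 + P\right) \left(-14 + P\right)$)
$\frac{N{\left(-7 \right)}}{h{\left(-16 \right)}} = \frac{-18 + \frac{3 \sqrt{-10 + 4 \left(-7\right)}}{2}}{406 + \left(-16\right)^{2} - -688} = \frac{-18 + \frac{3 \sqrt{-10 - 28}}{2}}{406 + 256 + 688} = \frac{-18 + \frac{3 \sqrt{-38}}{2}}{1350} = \left(-18 + \frac{3 i \sqrt{38}}{2}\right) \frac{1}{1350} = - \frac{1}{75} + \frac{i \sqrt{38}}{900}$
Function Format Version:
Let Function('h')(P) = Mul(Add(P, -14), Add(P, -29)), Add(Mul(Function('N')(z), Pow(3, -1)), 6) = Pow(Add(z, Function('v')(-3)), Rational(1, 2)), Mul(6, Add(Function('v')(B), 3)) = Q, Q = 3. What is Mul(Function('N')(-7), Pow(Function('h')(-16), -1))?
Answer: Add(Rational(-1, 75), Mul(Rational(1, 900), I, Pow(38, Rational(1, 2)))) ≈ Add(-0.013333, Mul(0.0068493, I))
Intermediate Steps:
Function('v')(B) = Rational(-5, 2) (Function('v')(B) = Add(-3, Mul(Rational(1, 6), 3)) = Add(-3, Rational(1, 2)) = Rational(-5, 2))
Function('N')(z) = Add(-18, Mul(3, Pow(Add(Rational(-5, 2), z), Rational(1, 2)))) (Function('N')(z) = Add(-18, Mul(3, Pow(Add(z, Rational(-5, 2)), Rational(1, 2)))) = Add(-18, Mul(3, Pow(Add(Rational(-5, 2), z), Rational(1, 2)))))
Function('h')(P) = Mul(Add(-29, P), Add(-14, P)) (Function('h')(P) = Mul(Add(-14, P), Add(-29, P)) = Mul(Add(-29, P), Add(-14, P)))
Mul(Function('N')(-7), Pow(Function('h')(-16), -1)) = Mul(Add(-18, Mul(Rational(3, 2), Pow(Add(-10, Mul(4, -7)), Rational(1, 2)))), Pow(Add(406, Pow(-16, 2), Mul(-43, -16)), -1)) = Mul(Add(-18, Mul(Rational(3, 2), Pow(Add(-10, -28), Rational(1, 2)))), Pow(Add(406, 256, 688), -1)) = Mul(Add(-18, Mul(Rational(3, 2), Pow(-38, Rational(1, 2)))), Pow(1350, -1)) = Mul(Add(-18, Mul(Rational(3, 2), Mul(I, Pow(38, Rational(1, 2))))), Rational(1, 1350)) = Mul(Add(-18, Mul(Rational(3, 2), I, Pow(38, Rational(1, 2)))), Rational(1, 1350)) = Add(Rational(-1, 75), Mul(Rational(1, 900), I, Pow(38, Rational(1, 2))))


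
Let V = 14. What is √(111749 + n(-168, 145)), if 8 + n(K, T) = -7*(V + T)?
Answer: 6*√3073 ≈ 332.61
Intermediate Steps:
n(K, T) = -106 - 7*T (n(K, T) = -8 - 7*(14 + T) = -8 + (-98 - 7*T) = -106 - 7*T)
√(111749 + n(-168, 145)) = √(111749 + (-106 - 7*145)) = √(111749 + (-106 - 1015)) = √(111749 - 1121) = √110628 = 6*√3073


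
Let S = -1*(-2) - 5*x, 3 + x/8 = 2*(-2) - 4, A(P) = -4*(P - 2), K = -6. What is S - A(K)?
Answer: 410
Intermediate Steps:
A(P) = 8 - 4*P (A(P) = -4*(-2 + P) = 8 - 4*P)
x = -88 (x = -24 + 8*(2*(-2) - 4) = -24 + 8*(-4 - 4) = -24 + 8*(-8) = -24 - 64 = -88)
S = 442 (S = -1*(-2) - 5*(-88) = 2 + 440 = 442)
S - A(K) = 442 - (8 - 4*(-6)) = 442 - (8 + 24) = 442 - 1*32 = 442 - 32 = 410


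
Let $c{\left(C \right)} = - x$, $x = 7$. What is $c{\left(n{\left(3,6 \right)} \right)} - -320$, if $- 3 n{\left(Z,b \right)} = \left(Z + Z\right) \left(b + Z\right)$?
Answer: $313$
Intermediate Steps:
$n{\left(Z,b \right)} = - \frac{2 Z \left(Z + b\right)}{3}$ ($n{\left(Z,b \right)} = - \frac{\left(Z + Z\right) \left(b + Z\right)}{3} = - \frac{2 Z \left(Z + b\right)}{3}$)
$c{\left(C \right)} = -7$ ($c{\left(C \right)} = \left(-1\right) 7 = -7$)
$c{\left(n{\left(3,6 \right)} \right)} - -320 = -7 - -320 = -7 + 320 = 313$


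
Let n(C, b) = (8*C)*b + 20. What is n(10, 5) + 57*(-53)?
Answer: -2601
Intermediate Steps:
n(C, b) = 20 + 8*C*b (n(C, b) = 8*C*b + 20 = 20 + 8*C*b)
n(10, 5) + 57*(-53) = (20 + 8*10*5) + 57*(-53) = (20 + 400) - 3021 = 420 - 3021 = -2601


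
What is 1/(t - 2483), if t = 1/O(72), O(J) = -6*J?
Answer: -432/1072657 ≈ -0.00040274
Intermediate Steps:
t = -1/432 (t = 1/(-6*72) = 1/(-432) = -1/432 ≈ -0.0023148)
1/(t - 2483) = 1/(-1/432 - 2483) = 1/(-1072657/432) = -432/1072657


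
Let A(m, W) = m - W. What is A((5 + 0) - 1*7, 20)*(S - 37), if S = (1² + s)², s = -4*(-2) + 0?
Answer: -968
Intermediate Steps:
s = 8 (s = 8 + 0 = 8)
S = 81 (S = (1² + 8)² = (1 + 8)² = 9² = 81)
A((5 + 0) - 1*7, 20)*(S - 37) = (((5 + 0) - 1*7) - 1*20)*(81 - 37) = ((5 - 7) - 20)*44 = (-2 - 20)*44 = -22*44 = -968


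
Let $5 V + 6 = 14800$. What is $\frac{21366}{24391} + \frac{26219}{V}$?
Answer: $\frac{3513626749}{360840454} \approx 9.7373$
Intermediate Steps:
$V = \frac{14794}{5}$ ($V = - \frac{6}{5} + \frac{1}{5} \cdot 14800 = - \frac{6}{5} + 2960 = \frac{14794}{5} \approx 2958.8$)
$\frac{21366}{24391} + \frac{26219}{V} = \frac{21366}{24391} + \frac{26219}{\frac{14794}{5}} = 21366 \cdot \frac{1}{24391} + 26219 \cdot \frac{5}{14794} = \frac{21366}{24391} + \frac{131095}{14794} = \frac{3513626749}{360840454}$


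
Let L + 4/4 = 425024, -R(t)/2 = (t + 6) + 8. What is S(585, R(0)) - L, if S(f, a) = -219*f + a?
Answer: -553166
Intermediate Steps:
R(t) = -28 - 2*t (R(t) = -2*((t + 6) + 8) = -2*((6 + t) + 8) = -2*(14 + t) = -28 - 2*t)
S(f, a) = a - 219*f
L = 425023 (L = -1 + 425024 = 425023)
S(585, R(0)) - L = ((-28 - 2*0) - 219*585) - 1*425023 = ((-28 + 0) - 128115) - 425023 = (-28 - 128115) - 425023 = -128143 - 425023 = -553166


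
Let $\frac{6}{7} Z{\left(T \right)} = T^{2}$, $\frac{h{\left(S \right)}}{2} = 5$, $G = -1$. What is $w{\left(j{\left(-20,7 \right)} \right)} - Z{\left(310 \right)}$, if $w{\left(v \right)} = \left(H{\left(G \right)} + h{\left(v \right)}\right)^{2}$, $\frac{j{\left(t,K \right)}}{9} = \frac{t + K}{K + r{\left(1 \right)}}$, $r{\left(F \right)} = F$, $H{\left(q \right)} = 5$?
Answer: $- \frac{335675}{3} \approx -1.1189 \cdot 10^{5}$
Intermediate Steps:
$h{\left(S \right)} = 10$ ($h{\left(S \right)} = 2 \cdot 5 = 10$)
$j{\left(t,K \right)} = \frac{9 \left(K + t\right)}{1 + K}$ ($j{\left(t,K \right)} = 9 \frac{t + K}{K + 1} = 9 \frac{K + t}{1 + K} = \frac{9 \left(K + t\right)}{1 + K}$)
$w{\left(v \right)} = 225$ ($w{\left(v \right)} = \left(5 + 10\right)^{2} = 15^{2} = 225$)
$Z{\left(T \right)} = \frac{7 T^{2}}{6}$
$w{\left(j{\left(-20,7 \right)} \right)} - Z{\left(310 \right)} = 225 - \frac{7 \cdot 310^{2}}{6} = 225 - \frac{7}{6} \cdot 96100 = 225 - \frac{336350}{3} = - \frac{335675}{3}$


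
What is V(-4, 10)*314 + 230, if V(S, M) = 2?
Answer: 858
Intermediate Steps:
V(-4, 10)*314 + 230 = 2*314 + 230 = 628 + 230 = 858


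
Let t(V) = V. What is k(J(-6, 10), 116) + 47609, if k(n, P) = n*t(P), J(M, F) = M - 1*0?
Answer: 46913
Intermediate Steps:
J(M, F) = M (J(M, F) = M + 0 = M)
k(n, P) = P*n (k(n, P) = n*P = P*n)
k(J(-6, 10), 116) + 47609 = 116*(-6) + 47609 = -696 + 47609 = 46913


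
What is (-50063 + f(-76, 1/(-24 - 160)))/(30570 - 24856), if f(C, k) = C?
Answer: -50139/5714 ≈ -8.7748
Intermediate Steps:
(-50063 + f(-76, 1/(-24 - 160)))/(30570 - 24856) = (-50063 - 76)/(30570 - 24856) = -50139/5714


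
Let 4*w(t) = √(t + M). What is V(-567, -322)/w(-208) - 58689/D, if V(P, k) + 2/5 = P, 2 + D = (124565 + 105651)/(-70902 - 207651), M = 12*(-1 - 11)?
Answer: 16347997017/787322 + 2837*I*√22/110 ≈ 20764.0 + 120.97*I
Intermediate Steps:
M = -144 (M = 12*(-12) = -144)
D = -787322/278553 (D = -2 + (124565 + 105651)/(-70902 - 207651) = -2 + 230216/(-278553) = -2 + 230216*(-1/278553) = -2 - 230216/278553 = -787322/278553 ≈ -2.8265)
V(P, k) = -⅖ + P
w(t) = √(-144 + t)/4 (w(t) = √(t - 144)/4 = √(-144 + t)/4)
V(-567, -322)/w(-208) - 58689/D = (-⅖ - 567)/((√(-144 - 208)/4)) - 58689/(-787322/278553) = -2837*(-I*√22/22)/5 - 58689*(-278553/787322) = -2837*(-I*√22/22)/5 + 16347997017/787322 = -(-2837)*I*√22/110 + 16347997017/787322 = 2837*I*√22/110 + 16347997017/787322 = 16347997017/787322 + 2837*I*√22/110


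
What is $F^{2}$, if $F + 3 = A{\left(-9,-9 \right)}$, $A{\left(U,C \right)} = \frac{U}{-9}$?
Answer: $4$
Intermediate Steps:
$A{\left(U,C \right)} = - \frac{U}{9}$ ($A{\left(U,C \right)} = U \left(- \frac{1}{9}\right) = - \frac{U}{9}$)
$F = -2$ ($F = -3 - -1 = -3 + 1 = -2$)
$F^{2} = \left(-2\right)^{2} = 4$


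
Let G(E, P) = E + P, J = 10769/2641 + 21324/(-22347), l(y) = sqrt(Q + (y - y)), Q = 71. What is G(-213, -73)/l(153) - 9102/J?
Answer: -179061907518/61446053 - 286*sqrt(71)/71 ≈ -2948.1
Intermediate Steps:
l(y) = sqrt(71) (l(y) = sqrt(71 + (y - y)) = sqrt(71 + 0) = sqrt(71))
J = 61446053/19672809 (J = 10769*(1/2641) + 21324*(-1/22347) = 10769/2641 - 7108/7449 = 61446053/19672809 ≈ 3.1234)
G(-213, -73)/l(153) - 9102/J = (-213 - 73)/(sqrt(71)) - 9102/61446053/19672809 = -286*sqrt(71)/71 - 9102*19672809/61446053 = -286*sqrt(71)/71 - 179061907518/61446053 = -179061907518/61446053 - 286*sqrt(71)/71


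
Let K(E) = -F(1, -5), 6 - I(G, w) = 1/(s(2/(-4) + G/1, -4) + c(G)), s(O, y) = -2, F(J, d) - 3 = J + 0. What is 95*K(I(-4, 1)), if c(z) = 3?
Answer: -380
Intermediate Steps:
F(J, d) = 3 + J (F(J, d) = 3 + (J + 0) = 3 + J)
I(G, w) = 5 (I(G, w) = 6 - 1/(-2 + 3) = 6 - 1/1 = 6 - 1*1 = 6 - 1 = 5)
K(E) = -4 (K(E) = -(3 + 1) = -1*4 = -4)
95*K(I(-4, 1)) = 95*(-4) = -380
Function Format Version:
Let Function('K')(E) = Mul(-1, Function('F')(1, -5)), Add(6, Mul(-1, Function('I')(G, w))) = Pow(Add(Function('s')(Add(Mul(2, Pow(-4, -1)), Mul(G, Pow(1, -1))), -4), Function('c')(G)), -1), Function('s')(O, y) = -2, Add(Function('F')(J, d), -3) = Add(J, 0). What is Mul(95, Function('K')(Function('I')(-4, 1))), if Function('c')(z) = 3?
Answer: -380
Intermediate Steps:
Function('F')(J, d) = Add(3, J) (Function('F')(J, d) = Add(3, Add(J, 0)) = Add(3, J))
Function('I')(G, w) = 5 (Function('I')(G, w) = Add(6, Mul(-1, Pow(Add(-2, 3), -1))) = Add(6, Mul(-1, Pow(1, -1))) = Add(6, Mul(-1, 1)) = Add(6, -1) = 5)
Function('K')(E) = -4 (Function('K')(E) = Mul(-1, Add(3, 1)) = Mul(-1, 4) = -4)
Mul(95, Function('K')(Function('I')(-4, 1))) = Mul(95, -4) = -380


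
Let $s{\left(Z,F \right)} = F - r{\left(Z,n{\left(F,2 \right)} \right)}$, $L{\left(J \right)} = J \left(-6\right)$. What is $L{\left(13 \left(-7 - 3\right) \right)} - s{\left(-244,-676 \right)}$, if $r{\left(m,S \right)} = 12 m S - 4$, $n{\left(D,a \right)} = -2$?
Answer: $7308$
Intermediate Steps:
$r{\left(m,S \right)} = -4 + 12 S m$ ($r{\left(m,S \right)} = 12 S m - 4 = -4 + 12 S m$)
$L{\left(J \right)} = - 6 J$
$s{\left(Z,F \right)} = 4 + F + 24 Z$ ($s{\left(Z,F \right)} = F - \left(-4 + 12 \left(-2\right) Z\right) = F - \left(-4 - 24 Z\right) = F + \left(4 + 24 Z\right) = 4 + F + 24 Z$)
$L{\left(13 \left(-7 - 3\right) \right)} - s{\left(-244,-676 \right)} = - 6 \cdot 13 \left(-7 - 3\right) - \left(4 - 676 + 24 \left(-244\right)\right) = - 6 \cdot 13 \left(-10\right) - \left(4 - 676 - 5856\right) = \left(-6\right) \left(-130\right) - -6528 = 780 + 6528 = 7308$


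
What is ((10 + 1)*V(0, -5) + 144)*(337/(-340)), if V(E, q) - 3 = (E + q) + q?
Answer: -22579/340 ≈ -66.409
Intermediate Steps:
V(E, q) = 3 + E + 2*q (V(E, q) = 3 + ((E + q) + q) = 3 + (E + 2*q) = 3 + E + 2*q)
((10 + 1)*V(0, -5) + 144)*(337/(-340)) = ((10 + 1)*(3 + 0 + 2*(-5)) + 144)*(337/(-340)) = (11*(3 + 0 - 10) + 144)*(337*(-1/340)) = (11*(-7) + 144)*(-337/340) = (-77 + 144)*(-337/340) = 67*(-337/340) = -22579/340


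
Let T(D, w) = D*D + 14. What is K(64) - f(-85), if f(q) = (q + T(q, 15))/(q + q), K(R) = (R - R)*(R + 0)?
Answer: 3577/85 ≈ 42.082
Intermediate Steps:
T(D, w) = 14 + D² (T(D, w) = D² + 14 = 14 + D²)
K(R) = 0 (K(R) = 0*R = 0)
f(q) = (14 + q + q²)/(2*q) (f(q) = (q + (14 + q²))/(q + q) = (14 + q + q²)/((2*q)) = (14 + q + q²)*(1/(2*q)) = (14 + q + q²)/(2*q))
K(64) - f(-85) = 0 - (14 - 85 + (-85)²)/(2*(-85)) = 0 - (-1)*(14 - 85 + 7225)/(2*85) = 0 - (-1)*7154/(2*85) = 0 - 1*(-3577/85) = 0 + 3577/85 = 3577/85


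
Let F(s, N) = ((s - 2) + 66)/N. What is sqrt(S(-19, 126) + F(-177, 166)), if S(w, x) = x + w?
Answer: 3*sqrt(325526)/166 ≈ 10.311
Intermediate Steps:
S(w, x) = w + x
F(s, N) = (64 + s)/N (F(s, N) = ((-2 + s) + 66)/N = (64 + s)/N)
sqrt(S(-19, 126) + F(-177, 166)) = sqrt((-19 + 126) + (64 - 177)/166) = sqrt(107 + (1/166)*(-113)) = sqrt(107 - 113/166) = sqrt(17649/166) = 3*sqrt(325526)/166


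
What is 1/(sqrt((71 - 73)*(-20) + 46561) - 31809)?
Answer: -31809/1011765880 - sqrt(46601)/1011765880 ≈ -3.1652e-5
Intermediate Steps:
1/(sqrt((71 - 73)*(-20) + 46561) - 31809) = 1/(sqrt(-2*(-20) + 46561) - 31809) = 1/(sqrt(40 + 46561) - 31809) = 1/(sqrt(46601) - 31809) = 1/(-31809 + sqrt(46601))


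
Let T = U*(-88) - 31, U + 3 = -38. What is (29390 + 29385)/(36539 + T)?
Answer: 58775/40116 ≈ 1.4651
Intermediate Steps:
U = -41 (U = -3 - 38 = -41)
T = 3577 (T = -41*(-88) - 31 = 3608 - 31 = 3577)
(29390 + 29385)/(36539 + T) = (29390 + 29385)/(36539 + 3577) = 58775/40116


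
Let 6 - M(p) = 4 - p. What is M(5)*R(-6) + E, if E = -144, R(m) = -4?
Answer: -172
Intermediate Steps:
M(p) = 2 + p (M(p) = 6 - (4 - p) = 6 + (-4 + p) = 2 + p)
M(5)*R(-6) + E = (2 + 5)*(-4) - 144 = 7*(-4) - 144 = -28 - 144 = -172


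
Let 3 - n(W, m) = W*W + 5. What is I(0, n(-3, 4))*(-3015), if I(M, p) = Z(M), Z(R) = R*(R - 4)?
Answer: 0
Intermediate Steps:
n(W, m) = -2 - W² (n(W, m) = 3 - (W*W + 5) = 3 - (W² + 5) = 3 - (5 + W²) = 3 + (-5 - W²) = -2 - W²)
Z(R) = R*(-4 + R)
I(M, p) = M*(-4 + M)
I(0, n(-3, 4))*(-3015) = (0*(-4 + 0))*(-3015) = (0*(-4))*(-3015) = 0*(-3015) = 0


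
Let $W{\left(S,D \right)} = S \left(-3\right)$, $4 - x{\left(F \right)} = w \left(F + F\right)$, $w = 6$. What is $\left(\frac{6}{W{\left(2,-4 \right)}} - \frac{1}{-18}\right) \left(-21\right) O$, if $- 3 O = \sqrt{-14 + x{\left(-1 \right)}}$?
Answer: $- \frac{119 \sqrt{2}}{18} \approx -9.3495$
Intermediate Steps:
$x{\left(F \right)} = 4 - 12 F$ ($x{\left(F \right)} = 4 - 6 \left(F + F\right) = 4 - 6 \cdot 2 F = 4 - 12 F$)
$O = - \frac{\sqrt{2}}{3}$ ($O = - \frac{\sqrt{-14 + \left(4 - -12\right)}}{3} = - \frac{\sqrt{-14 + \left(4 + 12\right)}}{3} = - \frac{\sqrt{-14 + 16}}{3} = - \frac{\sqrt{2}}{3} \approx -0.4714$)
$W{\left(S,D \right)} = - 3 S$
$\left(\frac{6}{W{\left(2,-4 \right)}} - \frac{1}{-18}\right) \left(-21\right) O = \left(\frac{6}{\left(-3\right) 2} - \frac{1}{-18}\right) \left(-21\right) \left(- \frac{\sqrt{2}}{3}\right) = \left(\frac{6}{-6} - - \frac{1}{18}\right) \left(-21\right) \left(- \frac{\sqrt{2}}{3}\right) = \left(6 \left(- \frac{1}{6}\right) + \frac{1}{18}\right) \left(-21\right) \left(- \frac{\sqrt{2}}{3}\right) = \left(-1 + \frac{1}{18}\right) \left(-21\right) \left(- \frac{\sqrt{2}}{3}\right) = \left(- \frac{17}{18}\right) \left(-21\right) \left(- \frac{\sqrt{2}}{3}\right) = \frac{119 \left(- \frac{\sqrt{2}}{3}\right)}{6} = - \frac{119 \sqrt{2}}{18}$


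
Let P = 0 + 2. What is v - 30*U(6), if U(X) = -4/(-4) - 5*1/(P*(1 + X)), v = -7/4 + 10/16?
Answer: -1143/56 ≈ -20.411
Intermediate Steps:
P = 2
v = -9/8 (v = -7*¼ + 10*(1/16) = -7/4 + 5/8 = -9/8 ≈ -1.1250)
U(X) = 1 - 5/(2 + 2*X) (U(X) = -4/(-4) - 5*1/(2*(1 + X)) = -4*(-¼) - 5/(2 + 2*X) = 1 - 5/(2 + 2*X))
v - 30*U(6) = -9/8 - 30*(-3/2 + 6)/(1 + 6) = -9/8 - 30*9/(7*2) = -9/8 - 30*9/14 = -9/8 - 135/7 = -1143/56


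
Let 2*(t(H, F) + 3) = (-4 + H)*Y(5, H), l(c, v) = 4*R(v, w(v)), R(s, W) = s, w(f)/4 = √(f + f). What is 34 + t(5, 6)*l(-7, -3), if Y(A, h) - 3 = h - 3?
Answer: 40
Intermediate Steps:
w(f) = 4*√2*√f (w(f) = 4*√(f + f) = 4*√(2*f) = 4*(√2*√f) = 4*√2*√f)
Y(A, h) = h (Y(A, h) = 3 + (h - 3) = 3 + (-3 + h) = h)
l(c, v) = 4*v
t(H, F) = -3 + H*(-4 + H)/2 (t(H, F) = -3 + ((-4 + H)*H)/2 = -3 + (H*(-4 + H))/2 = -3 + H*(-4 + H)/2)
34 + t(5, 6)*l(-7, -3) = 34 + (-3 + (½)*5² - 2*5)*(4*(-3)) = 34 + (-3 + (½)*25 - 10)*(-12) = 34 + (-3 + 25/2 - 10)*(-12) = 34 - ½*(-12) = 34 + 6 = 40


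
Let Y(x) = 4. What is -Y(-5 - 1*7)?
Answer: -4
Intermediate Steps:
-Y(-5 - 1*7) = -1*4 = -4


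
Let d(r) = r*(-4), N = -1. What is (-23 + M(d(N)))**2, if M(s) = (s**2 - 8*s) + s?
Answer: 1225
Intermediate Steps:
d(r) = -4*r
M(s) = s**2 - 7*s
(-23 + M(d(N)))**2 = (-23 + (-4*(-1))*(-7 - 4*(-1)))**2 = (-23 + 4*(-7 + 4))**2 = (-23 + 4*(-3))**2 = (-23 - 12)**2 = (-35)**2 = 1225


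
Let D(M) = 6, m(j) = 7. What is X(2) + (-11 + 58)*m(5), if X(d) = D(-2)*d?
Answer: 341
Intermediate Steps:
X(d) = 6*d
X(2) + (-11 + 58)*m(5) = 6*2 + (-11 + 58)*7 = 12 + 47*7 = 12 + 329 = 341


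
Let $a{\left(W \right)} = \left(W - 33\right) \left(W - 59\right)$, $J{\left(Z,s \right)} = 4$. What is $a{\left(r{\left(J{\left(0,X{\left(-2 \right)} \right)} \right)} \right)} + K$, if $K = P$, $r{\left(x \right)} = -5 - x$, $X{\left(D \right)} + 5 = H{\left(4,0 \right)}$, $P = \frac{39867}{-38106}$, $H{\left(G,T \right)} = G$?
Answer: $\frac{36263623}{12702} \approx 2855.0$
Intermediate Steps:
$P = - \frac{13289}{12702}$ ($P = 39867 \left(- \frac{1}{38106}\right) = - \frac{13289}{12702} \approx -1.0462$)
$X{\left(D \right)} = -1$ ($X{\left(D \right)} = -5 + 4 = -1$)
$a{\left(W \right)} = \left(-59 + W\right) \left(-33 + W\right)$ ($a{\left(W \right)} = \left(-33 + W\right) \left(-59 + W\right) = \left(-59 + W\right) \left(-33 + W\right)$)
$K = - \frac{13289}{12702} \approx -1.0462$
$a{\left(r{\left(J{\left(0,X{\left(-2 \right)} \right)} \right)} \right)} + K = \left(1947 + \left(-5 - 4\right)^{2} - 92 \left(-5 - 4\right)\right) - \frac{13289}{12702} = \left(1947 + \left(-9\right)^{2} - -828\right) - \frac{13289}{12702} = \left(1947 + 81 + 828\right) - \frac{13289}{12702} = 2856 - \frac{13289}{12702} = \frac{36263623}{12702}$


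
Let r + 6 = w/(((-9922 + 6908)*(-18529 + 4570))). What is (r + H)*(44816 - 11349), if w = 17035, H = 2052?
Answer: 2880846074517677/42072426 ≈ 6.8473e+7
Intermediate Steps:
r = -252417521/42072426 (r = -6 + 17035/(((-9922 + 6908)*(-18529 + 4570))) = -6 + 17035/((-3014*(-13959))) = -6 + 17035/42072426 = -252417521/42072426 ≈ -5.9996)
(r + H)*(44816 - 11349) = (-252417521/42072426 + 2052)*(44816 - 11349) = (86080200631/42072426)*33467 = 2880846074517677/42072426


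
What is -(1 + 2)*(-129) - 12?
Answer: 375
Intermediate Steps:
-(1 + 2)*(-129) - 12 = -1*3*(-129) - 12 = -3*(-129) - 12 = 387 - 12 = 375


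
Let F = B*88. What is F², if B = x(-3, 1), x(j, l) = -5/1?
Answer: 193600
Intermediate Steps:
x(j, l) = -5 (x(j, l) = -5*1 = -5)
B = -5
F = -440 (F = -5*88 = -440)
F² = (-440)² = 193600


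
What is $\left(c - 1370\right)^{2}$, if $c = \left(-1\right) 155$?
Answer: $2325625$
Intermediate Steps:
$c = -155$
$\left(c - 1370\right)^{2} = \left(-155 - 1370\right)^{2} = \left(-1525\right)^{2} = 2325625$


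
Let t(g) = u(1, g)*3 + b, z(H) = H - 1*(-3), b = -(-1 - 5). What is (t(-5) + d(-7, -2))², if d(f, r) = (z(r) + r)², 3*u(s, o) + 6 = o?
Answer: 16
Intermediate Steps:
u(s, o) = -2 + o/3
b = 6 (b = -1*(-6) = 6)
z(H) = 3 + H (z(H) = H + 3 = 3 + H)
t(g) = g (t(g) = (-2 + g/3)*3 + 6 = (-6 + g) + 6 = g)
d(f, r) = (3 + 2*r)² (d(f, r) = ((3 + r) + r)² = (3 + 2*r)²)
(t(-5) + d(-7, -2))² = (-5 + (3 + 2*(-2))²)² = (-5 + (3 - 4)²)² = (-5 + (-1)²)² = (-5 + 1)² = (-4)² = 16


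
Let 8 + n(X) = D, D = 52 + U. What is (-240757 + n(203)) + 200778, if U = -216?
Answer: -40151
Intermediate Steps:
D = -164 (D = 52 - 216 = -164)
n(X) = -172 (n(X) = -8 - 164 = -172)
(-240757 + n(203)) + 200778 = (-240757 - 172) + 200778 = -240929 + 200778 = -40151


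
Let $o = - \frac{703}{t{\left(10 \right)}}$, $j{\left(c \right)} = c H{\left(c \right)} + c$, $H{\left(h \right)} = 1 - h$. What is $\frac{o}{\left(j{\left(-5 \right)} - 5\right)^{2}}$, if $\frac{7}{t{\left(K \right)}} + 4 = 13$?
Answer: $- \frac{6327}{11200} \approx -0.56491$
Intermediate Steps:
$j{\left(c \right)} = c + c \left(1 - c\right)$ ($j{\left(c \right)} = c \left(1 - c\right) + c = c + c \left(1 - c\right)$)
$t{\left(K \right)} = \frac{7}{9}$ ($t{\left(K \right)} = \frac{7}{-4 + 13} = \frac{7}{9}$)
$o = - \frac{6327}{7}$ ($o = - \frac{703}{\frac{7}{9}} = \left(-703\right) \frac{9}{7} = - \frac{6327}{7} \approx -903.86$)
$\frac{o}{\left(j{\left(-5 \right)} - 5\right)^{2}} = - \frac{6327}{7 \left(- 5 \left(2 - -5\right) - 5\right)^{2}} = - \frac{6327}{7 \left(- 5 \left(2 + 5\right) - 5\right)^{2}} = - \frac{6327}{7 \left(\left(-5\right) 7 - 5\right)^{2}} = - \frac{6327}{7 \left(-35 - 5\right)^{2}} = - \frac{6327}{7 \left(-40\right)^{2}} = - \frac{6327}{7 \cdot 1600} = \left(- \frac{6327}{7}\right) \frac{1}{1600} = - \frac{6327}{11200}$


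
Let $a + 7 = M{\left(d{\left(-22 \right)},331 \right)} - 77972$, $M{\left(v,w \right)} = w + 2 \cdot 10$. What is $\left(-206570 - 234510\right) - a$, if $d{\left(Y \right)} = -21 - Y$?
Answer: $-363452$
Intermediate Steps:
$M{\left(v,w \right)} = 20 + w$ ($M{\left(v,w \right)} = w + 20 = 20 + w$)
$a = -77628$ ($a = -7 + \left(\left(20 + 331\right) - 77972\right) = -7 + \left(351 - 77972\right) = -7 - 77621 = -77628$)
$\left(-206570 - 234510\right) - a = \left(-206570 - 234510\right) - -77628 = \left(-206570 - 234510\right) + 77628 = -441080 + 77628 = -363452$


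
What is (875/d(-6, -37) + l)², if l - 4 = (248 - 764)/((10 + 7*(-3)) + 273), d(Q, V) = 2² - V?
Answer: 15758031961/28847641 ≈ 546.25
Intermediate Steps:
d(Q, V) = 4 - V
l = 266/131 (l = 4 + (248 - 764)/((10 + 7*(-3)) + 273) = 4 - 516/((10 - 21) + 273) = 4 - 516/(-11 + 273) = 4 - 516/262 = 4 - 516*1/262 = 4 - 258/131 = 266/131 ≈ 2.0305)
(875/d(-6, -37) + l)² = (875/(4 - 1*(-37)) + 266/131)² = (875/(4 + 37) + 266/131)² = (875/41 + 266/131)² = (125531/5371)² = 15758031961/28847641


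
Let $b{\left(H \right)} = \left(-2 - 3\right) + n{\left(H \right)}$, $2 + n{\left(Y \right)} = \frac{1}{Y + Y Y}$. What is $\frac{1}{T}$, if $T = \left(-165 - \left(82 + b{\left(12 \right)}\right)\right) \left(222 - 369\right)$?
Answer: $\frac{52}{1834609} \approx 2.8344 \cdot 10^{-5}$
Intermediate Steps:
$n{\left(Y \right)} = -2 + \frac{1}{Y + Y^{2}}$ ($n{\left(Y \right)} = -2 + \frac{1}{Y + Y Y} = -2 + \frac{1}{Y + Y^{2}}$)
$b{\left(H \right)} = -5 + \frac{1 - 2 H - 2 H^{2}}{H \left(1 + H\right)}$ ($b{\left(H \right)} = \left(-2 - 3\right) + \frac{1 - 2 H - 2 H^{2}}{H \left(1 + H\right)} = -5 + \frac{1 - 2 H - 2 H^{2}}{H \left(1 + H\right)}$)
$T = \frac{1834609}{52}$ ($T = \left(-165 - \left(82 + \frac{1 - 84 - 7 \cdot 12^{2}}{12 \left(1 + 12\right)}\right)\right) \left(222 - 369\right) = \left(-165 - \left(82 + \frac{1 - 84 - 1008}{12 \cdot 13}\right)\right) \left(-147\right) = \left(-165 - \left(82 + \frac{1}{12} \cdot \frac{1}{13} \left(1 - 84 - 1008\right)\right)\right) \left(-147\right) = \left(-165 - \left(82 + \frac{1}{12} \cdot \frac{1}{13} \left(-1091\right)\right)\right) \left(-147\right) = \left(-165 - \frac{11701}{156}\right) \left(-147\right) = \left(- \frac{37441}{156}\right) \left(-147\right) = \frac{1834609}{52} \approx 35281.0$)
$\frac{1}{T} = \frac{1}{\frac{1834609}{52}} = \frac{52}{1834609}$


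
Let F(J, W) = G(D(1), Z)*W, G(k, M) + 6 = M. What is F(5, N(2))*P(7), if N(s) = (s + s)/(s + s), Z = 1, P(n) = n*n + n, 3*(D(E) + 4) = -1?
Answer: -280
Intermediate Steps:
D(E) = -13/3 (D(E) = -4 + (⅓)*(-1) = -4 - ⅓ = -13/3)
P(n) = n + n² (P(n) = n² + n = n + n²)
N(s) = 1 (N(s) = (2*s)/((2*s)) = (2*s)*(1/(2*s)) = 1)
G(k, M) = -6 + M
F(J, W) = -5*W (F(J, W) = (-6 + 1)*W = -5*W)
F(5, N(2))*P(7) = (-5*1)*(7*(1 + 7)) = -35*8 = -5*56 = -280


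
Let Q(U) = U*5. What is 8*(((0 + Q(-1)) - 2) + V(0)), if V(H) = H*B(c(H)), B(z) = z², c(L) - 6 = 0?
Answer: -56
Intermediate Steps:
Q(U) = 5*U
c(L) = 6 (c(L) = 6 + 0 = 6)
V(H) = 36*H (V(H) = H*6² = H*36 = 36*H)
8*(((0 + Q(-1)) - 2) + V(0)) = 8*(((0 + 5*(-1)) - 2) + 36*0) = 8*(((0 - 5) - 2) + 0) = 8*((-5 - 2) + 0) = 8*(-7 + 0) = 8*(-7) = -56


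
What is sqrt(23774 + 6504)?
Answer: sqrt(30278) ≈ 174.01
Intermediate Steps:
sqrt(23774 + 6504) = sqrt(30278)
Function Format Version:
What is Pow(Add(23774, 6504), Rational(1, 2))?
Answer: Pow(30278, Rational(1, 2)) ≈ 174.01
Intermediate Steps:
Pow(Add(23774, 6504), Rational(1, 2)) = Pow(30278, Rational(1, 2))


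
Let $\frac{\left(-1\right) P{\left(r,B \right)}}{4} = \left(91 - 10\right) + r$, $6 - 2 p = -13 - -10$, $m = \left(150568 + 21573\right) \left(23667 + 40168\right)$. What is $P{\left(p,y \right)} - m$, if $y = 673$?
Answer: $-10988621077$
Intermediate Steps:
$m = 10988620735$ ($m = 172141 \cdot 63835 = 10988620735$)
$p = \frac{9}{2}$ ($p = 3 - \frac{-13 - -10}{2} = 3 - \frac{-13 + 10}{2} = 3 - - \frac{3}{2} = 3 + \frac{3}{2} = \frac{9}{2} \approx 4.5$)
$P{\left(r,B \right)} = -324 - 4 r$ ($P{\left(r,B \right)} = - 4 \left(\left(91 - 10\right) + r\right) = - 4 \left(81 + r\right) = -324 - 4 r$)
$P{\left(p,y \right)} - m = \left(-324 - 18\right) - 10988620735 = -342 - 10988620735 = -10988621077$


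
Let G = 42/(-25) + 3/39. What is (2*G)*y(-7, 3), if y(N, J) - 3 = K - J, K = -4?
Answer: 4168/325 ≈ 12.825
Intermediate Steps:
y(N, J) = -1 - J (y(N, J) = 3 + (-4 - J) = -1 - J)
G = -521/325 (G = 42*(-1/25) + 3*(1/39) = -42/25 + 1/13 = -521/325 ≈ -1.6031)
(2*G)*y(-7, 3) = (2*(-521/325))*(-1 - 1*3) = -1042*(-1 - 3)/325 = -1042/325*(-4) = 4168/325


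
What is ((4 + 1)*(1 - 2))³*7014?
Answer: -876750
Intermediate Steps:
((4 + 1)*(1 - 2))³*7014 = (5*(-1))³*7014 = (-5)³*7014 = -125*7014 = -876750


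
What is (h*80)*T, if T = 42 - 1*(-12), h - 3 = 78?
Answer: 349920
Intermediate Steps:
h = 81 (h = 3 + 78 = 81)
T = 54 (T = 42 + 12 = 54)
(h*80)*T = (81*80)*54 = 6480*54 = 349920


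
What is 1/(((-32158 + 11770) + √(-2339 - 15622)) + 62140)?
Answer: 41752/1743247465 - I*√17961/1743247465 ≈ 2.3951e-5 - 7.6879e-8*I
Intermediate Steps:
1/(((-32158 + 11770) + √(-2339 - 15622)) + 62140) = 1/((-20388 + √(-17961)) + 62140) = 1/((-20388 + I*√17961) + 62140) = 1/(41752 + I*√17961)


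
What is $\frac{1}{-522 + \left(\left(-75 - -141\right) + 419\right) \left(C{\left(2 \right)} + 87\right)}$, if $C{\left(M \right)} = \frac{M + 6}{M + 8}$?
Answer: $\frac{1}{42061} \approx 2.3775 \cdot 10^{-5}$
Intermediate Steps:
$C{\left(M \right)} = \frac{6 + M}{8 + M}$
$\frac{1}{-522 + \left(\left(-75 - -141\right) + 419\right) \left(C{\left(2 \right)} + 87\right)} = \frac{1}{-522 + \left(\left(-75 - -141\right) + 419\right) \left(\frac{6 + 2}{8 + 2} + 87\right)} = \frac{1}{-522 + \left(\left(-75 + 141\right) + 419\right) \left(\frac{1}{10} \cdot 8 + 87\right)} = \frac{1}{-522 + \left(66 + 419\right) \left(\frac{1}{10} \cdot 8 + 87\right)} = \frac{1}{-522 + 485 \left(\frac{4}{5} + 87\right)} = \frac{1}{-522 + 485 \cdot \frac{439}{5}} = \frac{1}{-522 + 42583} = \frac{1}{42061}$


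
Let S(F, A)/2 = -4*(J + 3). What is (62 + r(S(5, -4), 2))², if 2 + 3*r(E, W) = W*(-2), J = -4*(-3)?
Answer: 3600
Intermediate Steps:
J = 12
S(F, A) = -120 (S(F, A) = 2*(-4*(12 + 3)) = 2*(-4*15) = 2*(-60) = -120)
r(E, W) = -⅔ - 2*W/3 (r(E, W) = -⅔ + (W*(-2))/3 = -⅔ + (-2*W)/3 = -⅔ - 2*W/3)
(62 + r(S(5, -4), 2))² = (62 + (-⅔ - ⅔*2))² = (62 + (-⅔ - 4/3))² = (62 - 2)² = 60² = 3600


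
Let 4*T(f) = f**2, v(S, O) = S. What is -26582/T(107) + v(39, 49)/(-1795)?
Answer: -191305271/20550955 ≈ -9.3088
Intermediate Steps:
T(f) = f**2/4
-26582/T(107) + v(39, 49)/(-1795) = -26582/((1/4)*107**2) + 39/(-1795) = -26582/((1/4)*11449) + 39*(-1/1795) = -26582/11449/4 - 39/1795 = -26582*4/11449 - 39/1795 = -106328/11449 - 39/1795 = -191305271/20550955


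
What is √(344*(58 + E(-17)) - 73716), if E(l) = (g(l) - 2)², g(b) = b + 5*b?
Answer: 94*√415 ≈ 1914.9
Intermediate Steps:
g(b) = 6*b
E(l) = (-2 + 6*l)² (E(l) = (6*l - 2)² = (-2 + 6*l)²)
√(344*(58 + E(-17)) - 73716) = √(344*(58 + 4*(-1 + 3*(-17))²) - 73716) = √(344*(58 + 4*(-1 - 51)²) - 73716) = √(344*(58 + 4*(-52)²) - 73716) = √(344*(58 + 4*2704) - 73716) = √(344*(58 + 10816) - 73716) = √(344*10874 - 73716) = √(3740656 - 73716) = √3666940 = 94*√415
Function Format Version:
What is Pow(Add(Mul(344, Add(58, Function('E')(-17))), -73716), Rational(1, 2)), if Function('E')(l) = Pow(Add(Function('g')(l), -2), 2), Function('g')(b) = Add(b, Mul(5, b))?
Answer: Mul(94, Pow(415, Rational(1, 2))) ≈ 1914.9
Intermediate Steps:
Function('g')(b) = Mul(6, b)
Function('E')(l) = Pow(Add(-2, Mul(6, l)), 2) (Function('E')(l) = Pow(Add(Mul(6, l), -2), 2) = Pow(Add(-2, Mul(6, l)), 2))
Pow(Add(Mul(344, Add(58, Function('E')(-17))), -73716), Rational(1, 2)) = Pow(Add(Mul(344, Add(58, Mul(4, Pow(Add(-1, Mul(3, -17)), 2)))), -73716), Rational(1, 2)) = Pow(Add(Mul(344, Add(58, Mul(4, Pow(Add(-1, -51), 2)))), -73716), Rational(1, 2)) = Pow(Add(Mul(344, Add(58, Mul(4, Pow(-52, 2)))), -73716), Rational(1, 2)) = Pow(Add(Mul(344, Add(58, Mul(4, 2704))), -73716), Rational(1, 2)) = Pow(Add(Mul(344, Add(58, 10816)), -73716), Rational(1, 2)) = Pow(Add(Mul(344, 10874), -73716), Rational(1, 2)) = Pow(Add(3740656, -73716), Rational(1, 2)) = Pow(3666940, Rational(1, 2)) = Mul(94, Pow(415, Rational(1, 2)))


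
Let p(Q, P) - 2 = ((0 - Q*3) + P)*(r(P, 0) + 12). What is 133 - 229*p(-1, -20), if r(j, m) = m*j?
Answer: 46391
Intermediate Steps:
r(j, m) = j*m
p(Q, P) = 2 - 36*Q + 12*P (p(Q, P) = 2 + ((0 - Q*3) + P)*(P*0 + 12) = 2 + ((0 - 3*Q) + P)*(0 + 12) = 2 + ((0 - 3*Q) + P)*12 = 2 + (-3*Q + P)*12 = 2 + (P - 3*Q)*12 = 2 + (-36*Q + 12*P) = 2 - 36*Q + 12*P)
133 - 229*p(-1, -20) = 133 - 229*(2 - 36*(-1) + 12*(-20)) = 133 - 229*(2 + 36 - 240) = 133 - 229*(-202) = 133 + 46258 = 46391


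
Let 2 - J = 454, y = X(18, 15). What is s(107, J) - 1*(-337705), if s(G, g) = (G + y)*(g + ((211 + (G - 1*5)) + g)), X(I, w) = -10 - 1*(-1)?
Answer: 279787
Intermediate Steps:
X(I, w) = -9 (X(I, w) = -10 + 1 = -9)
y = -9
J = -452 (J = 2 - 1*454 = 2 - 454 = -452)
s(G, g) = (-9 + G)*(206 + G + 2*g) (s(G, g) = (G - 9)*(g + ((211 + (G - 1*5)) + g)) = (-9 + G)*(g + ((211 + (G - 5)) + g)) = (-9 + G)*(g + ((211 + (-5 + G)) + g)) = (-9 + G)*(g + ((206 + G) + g)) = (-9 + G)*(g + (206 + G + g)) = (-9 + G)*(206 + G + 2*g))
s(107, J) - 1*(-337705) = (-1854 + 107**2 - 18*(-452) + 197*107 + 2*107*(-452)) - 1*(-337705) = (-1854 + 11449 + 8136 + 21079 - 96728) + 337705 = -57918 + 337705 = 279787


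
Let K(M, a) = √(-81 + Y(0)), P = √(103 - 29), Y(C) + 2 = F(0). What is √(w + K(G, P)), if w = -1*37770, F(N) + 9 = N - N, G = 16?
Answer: √(-37770 + 2*I*√23) ≈ 0.025 + 194.34*I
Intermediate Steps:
F(N) = -9 (F(N) = -9 + (N - N) = -9 + 0 = -9)
Y(C) = -11 (Y(C) = -2 - 9 = -11)
w = -37770
P = √74 ≈ 8.6023
K(M, a) = 2*I*√23 (K(M, a) = √(-81 - 11) = √(-92) = 2*I*√23)
√(w + K(G, P)) = √(-37770 + 2*I*√23)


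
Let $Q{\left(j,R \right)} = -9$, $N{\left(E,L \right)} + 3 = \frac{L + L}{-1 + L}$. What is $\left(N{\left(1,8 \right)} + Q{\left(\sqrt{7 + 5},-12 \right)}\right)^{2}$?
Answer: $\frac{4624}{49} \approx 94.367$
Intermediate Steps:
$N{\left(E,L \right)} = -3 + \frac{2 L}{-1 + L}$ ($N{\left(E,L \right)} = -3 + \frac{L + L}{-1 + L} = -3 + \frac{2 L}{-1 + L}$)
$\left(N{\left(1,8 \right)} + Q{\left(\sqrt{7 + 5},-12 \right)}\right)^{2} = \left(\frac{3 - 8}{-1 + 8} - 9\right)^{2} = \left(\frac{3 - 8}{7} - 9\right)^{2} = \left(\frac{1}{7} \left(-5\right) - 9\right)^{2} = \left(- \frac{5}{7} - 9\right)^{2} = \left(- \frac{68}{7}\right)^{2} = \frac{4624}{49}$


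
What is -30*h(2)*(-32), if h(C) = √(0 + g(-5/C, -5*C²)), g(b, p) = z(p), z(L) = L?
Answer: 1920*I*√5 ≈ 4293.3*I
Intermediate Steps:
g(b, p) = p
h(C) = √5*√(-C²) (h(C) = √(0 - 5*C²) = √(-5*C²) = √5*√(-C²))
-30*h(2)*(-32) = -30*√5*√(-1*2²)*(-32) = -30*√5*√(-1*4)*(-32) = -30*√5*√(-4)*(-32) = -30*√5*2*I*(-32) = -60*I*√5*(-32) = 1920*I*√5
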